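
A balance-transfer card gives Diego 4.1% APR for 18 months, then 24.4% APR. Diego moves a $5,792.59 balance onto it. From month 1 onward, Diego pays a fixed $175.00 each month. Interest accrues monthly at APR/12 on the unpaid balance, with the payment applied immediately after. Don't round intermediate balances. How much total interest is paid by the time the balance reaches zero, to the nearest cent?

Promo months 1–18 at r₀ = 4.1%/12 = 0.00341667; months 19+ at r₁ = 24.4%/12 = 0.0203333.
After month 18: iterate B ← B·(1+r₀) − $175.00 for 18 months → $2,916.20.
Then at r₁ with $175.00/mo: n₂ = −ln(1 − r₁·B/P)/ln(1+r₁) ≈ 20.55 → 21 more payments.
Total paid = 38·$175.00 + $97.49 = $6,747.49; interest = $6,747.49 − $5,792.59 = $954.90.

$954.90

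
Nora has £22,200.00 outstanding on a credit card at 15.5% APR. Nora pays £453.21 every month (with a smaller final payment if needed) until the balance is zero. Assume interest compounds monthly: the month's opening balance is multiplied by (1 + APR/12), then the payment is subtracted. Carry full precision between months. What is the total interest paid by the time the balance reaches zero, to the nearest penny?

Monthly rate r = 15.5%/12 = 1.29167% = 0.0129167.
Payoff takes n = ⌈−ln(1 − rB₀/P)/ln(1+r)⌉ = ⌈78.043⌉ = 79 payments; the last is £19.61.
Total paid = 78·£453.21 + £19.61 = £35,369.99.
Total interest = total paid − principal = £35,369.99 − £22,200.00 = £13,169.99.

£13,169.99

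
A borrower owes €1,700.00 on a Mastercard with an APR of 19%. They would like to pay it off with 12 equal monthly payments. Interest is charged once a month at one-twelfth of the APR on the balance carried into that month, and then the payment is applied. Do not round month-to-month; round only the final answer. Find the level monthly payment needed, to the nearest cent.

€156.67

Monthly rate r = 19%/12 = 1.58333% = 0.0158333.
Level-payment amortization: P = B₀·r / (1 − (1+r)^(−n)) = 1700.00·0.0158333 / (1 − 1.01583^(−12)).
Denominator 1 − (1+r)^(−12) = 0.171809041.
P = 26.9167 / 0.171809041 ≈ 156.67.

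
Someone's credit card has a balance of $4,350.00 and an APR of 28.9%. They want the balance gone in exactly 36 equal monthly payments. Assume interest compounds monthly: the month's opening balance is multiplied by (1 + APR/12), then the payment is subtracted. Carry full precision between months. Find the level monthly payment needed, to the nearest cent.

$182.05

Monthly rate r = 28.9%/12 = 2.40833% = 0.0240833.
Level-payment amortization: P = B₀·r / (1 − (1+r)^(−n)) = 4350.00·0.0240833 / (1 − 1.02408^(−36)).
Denominator 1 − (1+r)^(−36) = 0.575449589.
P = 104.762 / 0.575449589 ≈ 182.05.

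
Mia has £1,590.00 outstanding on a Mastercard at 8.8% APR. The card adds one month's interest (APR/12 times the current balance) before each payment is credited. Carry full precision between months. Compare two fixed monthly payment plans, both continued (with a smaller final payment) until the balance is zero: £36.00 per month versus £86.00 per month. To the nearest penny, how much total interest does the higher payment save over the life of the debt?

Monthly rate r = 8.8%/12 = 0.733333% = 0.00733333.
At £36.00/mo: n = ⌈−ln(1 − rB₀/P)/ln(1+r)⌉ = 54 payments (last £20.48); total interest = total paid − £1,590.00 = £338.48.
At £86.00/mo: 20 payments (last £80.92); total interest £124.92.
Interest saved = £338.48 − £124.92 = £213.56.

£213.56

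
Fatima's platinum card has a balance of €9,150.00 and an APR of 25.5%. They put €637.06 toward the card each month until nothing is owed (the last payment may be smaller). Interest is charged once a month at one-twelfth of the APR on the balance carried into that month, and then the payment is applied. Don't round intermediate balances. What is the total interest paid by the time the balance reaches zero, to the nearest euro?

Monthly rate r = 25.5%/12 = 2.125% = 0.02125.
Payoff takes n = ⌈−ln(1 − rB₀/P)/ln(1+r)⌉ = ⌈17.318⌉ = 18 payments; the last is €203.88.
Total paid = 17·€637.06 + €203.88 = €11,033.90.
Total interest = total paid − principal = €11,033.90 − €9,150.00 = €1,883.90.

€1,884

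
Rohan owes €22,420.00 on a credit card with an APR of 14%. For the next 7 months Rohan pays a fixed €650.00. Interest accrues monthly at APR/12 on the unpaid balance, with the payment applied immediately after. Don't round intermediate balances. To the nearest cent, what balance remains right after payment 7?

€19,603.93

Monthly rate r = 14%/12 = 1.16667% = 0.0116667.
Each month: B ← B·(1+r) − €650.00.
Month 1: interest €261.57; balance after payment €22,031.57.
Month 2: interest €257.03; balance after payment €21,638.60.
Month 3: interest €252.45; balance after payment €21,241.05.
Month 4: interest €247.81; balance after payment €20,838.86.
Month 5: interest €243.12; balance after payment €20,431.98.
Month 6: interest €238.37; balance after payment €20,020.36.
Month 7: interest €233.57; balance after payment €19,603.93.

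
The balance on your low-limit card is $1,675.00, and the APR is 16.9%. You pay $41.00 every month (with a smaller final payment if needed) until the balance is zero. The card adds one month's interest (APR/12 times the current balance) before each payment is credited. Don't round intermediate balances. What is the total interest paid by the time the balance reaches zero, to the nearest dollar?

Monthly rate r = 16.9%/12 = 1.40833% = 0.0140833.
Payoff takes n = ⌈−ln(1 − rB₀/P)/ln(1+r)⌉ = ⌈61.244⌉ = 62 payments; the last is $10.06.
Total paid = 61·$41.00 + $10.06 = $2,511.06.
Total interest = total paid − principal = $2,511.06 − $1,675.00 = $836.06.

$836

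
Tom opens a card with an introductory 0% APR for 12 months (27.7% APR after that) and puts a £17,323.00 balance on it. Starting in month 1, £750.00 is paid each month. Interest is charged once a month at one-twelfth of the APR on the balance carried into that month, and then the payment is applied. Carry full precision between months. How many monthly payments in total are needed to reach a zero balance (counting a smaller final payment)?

Promo months 1–12 at r₀ = 0%/12 = 0; months 13+ at r₁ = 27.7%/12 = 0.0230833.
After month 12 (no interest yet): B = £17,323.00 − 12·£750.00 = £8,323.00.
Then at r₁ with £750.00/mo: n₂ = −ln(1 − r₁·B/P)/ln(1+r₁) ≈ 12.97 → 13 more payments.

25 payments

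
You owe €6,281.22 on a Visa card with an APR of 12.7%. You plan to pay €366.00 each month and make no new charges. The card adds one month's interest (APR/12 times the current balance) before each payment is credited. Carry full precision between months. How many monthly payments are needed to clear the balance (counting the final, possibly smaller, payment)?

Monthly rate r = 12.7%/12 = 1.05833% = 0.0105833.
Recurrence: B ← B·(1+r) − €366.00.
Month 1: interest €66.48; balance after payment €5,981.70.
Month 2: interest €63.31; balance after payment €5,679.00.
Closed form: n = −ln(1 − rB₀/P)/ln(1+r) = −ln(0.81837)/ln(1.01058) ≈ 19.039, so the balance reaches zero during payment 20.

20 payments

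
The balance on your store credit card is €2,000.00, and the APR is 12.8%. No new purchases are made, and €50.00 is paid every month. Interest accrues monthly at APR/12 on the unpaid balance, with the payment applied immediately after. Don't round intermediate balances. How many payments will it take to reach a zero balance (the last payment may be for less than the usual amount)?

Monthly rate r = 12.8%/12 = 1.06667% = 0.0106667.
Recurrence: B ← B·(1+r) − €50.00.
Month 1: interest €21.33; balance after payment €1,971.33.
Month 2: interest €21.03; balance after payment €1,942.36.
Closed form: n = −ln(1 − rB₀/P)/ln(1+r) = −ln(0.57333)/ln(1.01067) ≈ 52.430, so the balance reaches zero during payment 53.

53 payments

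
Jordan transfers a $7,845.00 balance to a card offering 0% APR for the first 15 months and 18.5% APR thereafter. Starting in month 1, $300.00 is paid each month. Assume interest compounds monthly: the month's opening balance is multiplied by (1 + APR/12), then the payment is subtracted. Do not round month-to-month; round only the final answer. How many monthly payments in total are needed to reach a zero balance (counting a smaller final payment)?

Promo months 1–15 at r₀ = 0%/12 = 0; months 16+ at r₁ = 18.5%/12 = 0.0154167.
After month 15 (no interest yet): B = $7,845.00 − 15·$300.00 = $3,345.00.
Then at r₁ with $300.00/mo: n₂ = −ln(1 − r₁·B/P)/ln(1+r₁) ≈ 12.33 → 13 more payments.

28 payments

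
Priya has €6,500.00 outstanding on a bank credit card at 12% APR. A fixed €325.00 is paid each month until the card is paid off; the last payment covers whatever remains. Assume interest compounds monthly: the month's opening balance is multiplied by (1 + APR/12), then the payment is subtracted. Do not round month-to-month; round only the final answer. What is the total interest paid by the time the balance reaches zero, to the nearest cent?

€788.76

Monthly rate r = 12%/12 = 1% = 0.01.
Payoff takes n = ⌈−ln(1 − rB₀/P)/ln(1+r)⌉ = ⌈22.426⌉ = 23 payments; the last is €138.76.
Total paid = 22·€325.00 + €138.76 = €7,288.76.
Total interest = total paid − principal = €7,288.76 − €6,500.00 = €788.76.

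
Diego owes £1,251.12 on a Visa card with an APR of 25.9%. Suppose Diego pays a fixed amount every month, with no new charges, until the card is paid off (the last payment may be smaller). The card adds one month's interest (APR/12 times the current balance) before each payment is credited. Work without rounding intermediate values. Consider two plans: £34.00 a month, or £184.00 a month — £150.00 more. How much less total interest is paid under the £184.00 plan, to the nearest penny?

£1,149.15

Monthly rate r = 25.9%/12 = 2.15833% = 0.0215833.
At £34.00/mo: n = ⌈−ln(1 − rB₀/P)/ln(1+r)⌉ = 75 payments (last £1.21); total interest = total paid − £1,251.12 = £1,266.09.
At £184.00/mo: 8 payments (last £80.06); total interest £116.94.
Interest saved = £1,266.09 − £116.94 = £1,149.15.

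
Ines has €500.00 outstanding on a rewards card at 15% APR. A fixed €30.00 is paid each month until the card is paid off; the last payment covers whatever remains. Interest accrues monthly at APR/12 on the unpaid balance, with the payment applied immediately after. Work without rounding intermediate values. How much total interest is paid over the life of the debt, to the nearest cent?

Monthly rate r = 15%/12 = 1.25% = 0.0125.
Payoff takes n = ⌈−ln(1 − rB₀/P)/ln(1+r)⌉ = ⌈18.806⌉ = 19 payments; the last is €24.20.
Total paid = 18·€30.00 + €24.20 = €564.20.
Total interest = total paid − principal = €564.20 − €500.00 = €64.20.

€64.20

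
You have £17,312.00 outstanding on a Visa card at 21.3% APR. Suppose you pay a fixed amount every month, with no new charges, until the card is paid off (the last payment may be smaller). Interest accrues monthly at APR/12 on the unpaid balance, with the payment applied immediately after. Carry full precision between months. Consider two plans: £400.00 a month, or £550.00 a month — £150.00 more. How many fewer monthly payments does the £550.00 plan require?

37 fewer payments

Monthly rate r = 21.3%/12 = 1.775% = 0.01775.
At £400.00/mo: n = ⌈−ln(1 − rB₀/P)/ln(1+r)⌉ = 84 payments (last £37.56); total interest = total paid − £17,312.00 = £15,925.56.
At £550.00/mo: 47 payments (last £273.31); total interest £8,261.31.
Payments saved = 84 − 47 = 37.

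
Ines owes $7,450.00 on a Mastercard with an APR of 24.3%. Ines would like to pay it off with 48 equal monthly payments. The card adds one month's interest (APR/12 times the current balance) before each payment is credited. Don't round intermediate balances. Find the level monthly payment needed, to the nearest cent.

$244.12

Monthly rate r = 24.3%/12 = 2.025% = 0.02025.
Level-payment amortization: P = B₀·r / (1 − (1+r)^(−n)) = 7450.00·0.02025 / (1 − 1.02025^(−48)).
Denominator 1 − (1+r)^(−48) = 0.617982697.
P = 150.863 / 0.617982697 ≈ 244.12.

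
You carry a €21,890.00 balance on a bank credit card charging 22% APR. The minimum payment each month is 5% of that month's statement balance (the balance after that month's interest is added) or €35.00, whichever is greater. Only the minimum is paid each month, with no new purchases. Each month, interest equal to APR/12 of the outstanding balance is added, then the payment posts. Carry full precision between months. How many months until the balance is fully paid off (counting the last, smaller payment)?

Monthly rate r = 22%/12 = 1.83333% = 0.0183333.
While 5% of the post-interest balance exceeds €35.00, each month B ← (B·(1+r))·(1 − 0.05), i.e. B shrinks by the factor (1+r)·0.95 = 0.96742.
This holds for months 1–105. Entering month 106 the balance is €675.57; 5% of the post-interest balance is now below €35.00, so the flat €35.00 minimum applies from here.
From month 106 a fixed €35.00 at rate r clears €675.57 in 25 more payments. Total: 105 + 25 = 130 months.

130 months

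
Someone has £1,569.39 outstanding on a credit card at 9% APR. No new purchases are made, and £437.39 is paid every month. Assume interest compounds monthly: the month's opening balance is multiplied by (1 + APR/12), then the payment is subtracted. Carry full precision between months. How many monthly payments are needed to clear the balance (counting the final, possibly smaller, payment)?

Monthly rate r = 9%/12 = 0.75% = 0.0075.
Recurrence: B ← B·(1+r) − £437.39.
Month 1: interest £11.77; balance after payment £1,143.77.
Month 2: interest £8.58; balance after payment £714.96.
Month 3: interest £5.36; balance after payment £282.93.
Month 4: interest £2.12; balance after payment £0.00.

4 payments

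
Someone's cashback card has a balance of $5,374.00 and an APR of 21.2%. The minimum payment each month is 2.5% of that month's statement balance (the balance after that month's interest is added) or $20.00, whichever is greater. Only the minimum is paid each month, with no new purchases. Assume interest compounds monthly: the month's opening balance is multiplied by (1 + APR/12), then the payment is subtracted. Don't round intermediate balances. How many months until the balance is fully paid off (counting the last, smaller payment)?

Monthly rate r = 21.2%/12 = 1.76667% = 0.0176667.
While 2.5% of the post-interest balance exceeds $20.00, each month B ← (B·(1+r))·(1 − 0.025), i.e. B shrinks by the factor (1+r)·0.975 = 0.99223.
This holds for months 1–247. Entering month 248 the balance is $781.64; 2.5% of the post-interest balance is now below $20.00, so the flat $20.00 minimum applies from here.
From month 248 a fixed $20.00 at rate r clears $781.64 in 67 more payments. Total: 247 + 67 = 314 months.

314 months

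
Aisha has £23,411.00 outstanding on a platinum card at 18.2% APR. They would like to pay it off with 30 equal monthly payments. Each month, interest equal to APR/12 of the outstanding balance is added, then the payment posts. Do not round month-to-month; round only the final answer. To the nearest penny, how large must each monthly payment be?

Monthly rate r = 18.2%/12 = 1.51667% = 0.0151667.
Level-payment amortization: P = B₀·r / (1 − (1+r)^(−n)) = 23411.00·0.0151667 / (1 − 1.01517^(−30)).
Denominator 1 − (1+r)^(−30) = 0.363381102.
P = 355.067 / 0.363381102 ≈ 977.12.

£977.12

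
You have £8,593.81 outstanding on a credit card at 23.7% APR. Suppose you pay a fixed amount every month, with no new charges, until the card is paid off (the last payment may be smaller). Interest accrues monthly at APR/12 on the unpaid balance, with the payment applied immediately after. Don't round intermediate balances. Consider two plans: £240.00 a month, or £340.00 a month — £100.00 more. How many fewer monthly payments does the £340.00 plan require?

Monthly rate r = 23.7%/12 = 1.975% = 0.01975.
At £240.00/mo: n = ⌈−ln(1 − rB₀/P)/ln(1+r)⌉ = 63 payments (last £193.00); total interest = total paid − £8,593.81 = £6,479.19.
At £340.00/mo: 36 payments (last £123.06); total interest £3,429.25.
Payments saved = 63 − 36 = 27.

27 fewer payments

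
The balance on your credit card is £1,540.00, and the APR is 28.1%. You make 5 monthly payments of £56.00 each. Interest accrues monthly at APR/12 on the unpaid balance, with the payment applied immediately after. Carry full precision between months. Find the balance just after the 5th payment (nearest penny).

Monthly rate r = 28.1%/12 = 2.34167% = 0.0234167.
Each month: B ← B·(1+r) − £56.00.
Month 1: interest £36.06; balance after payment £1,520.06.
Month 2: interest £35.59; balance after payment £1,499.66.
Month 3: interest £35.12; balance after payment £1,478.77.
Month 4: interest £34.63; balance after payment £1,457.40.
Month 5: interest £34.13; balance after payment £1,435.53.

£1,435.53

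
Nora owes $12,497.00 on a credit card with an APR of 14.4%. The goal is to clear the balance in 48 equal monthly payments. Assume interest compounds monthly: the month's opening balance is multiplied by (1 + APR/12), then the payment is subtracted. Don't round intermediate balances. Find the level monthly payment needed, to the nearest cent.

$344.01

Monthly rate r = 14.4%/12 = 1.2% = 0.012.
Level-payment amortization: P = B₀·r / (1 − (1+r)^(−n)) = 12497.00·0.012 / (1 − 1.012^(−48)).
Denominator 1 − (1+r)^(−48) = 0.435926886.
P = 149.964 / 0.435926886 ≈ 344.01.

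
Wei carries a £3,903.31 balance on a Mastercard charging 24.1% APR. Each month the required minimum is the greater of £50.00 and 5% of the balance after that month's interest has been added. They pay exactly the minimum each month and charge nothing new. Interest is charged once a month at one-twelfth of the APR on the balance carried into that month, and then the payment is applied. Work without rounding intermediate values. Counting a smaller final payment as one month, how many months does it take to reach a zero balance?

70 months

Monthly rate r = 24.1%/12 = 2.00833% = 0.0200833.
While 5% of the post-interest balance exceeds £50.00, each month B ← (B·(1+r))·(1 − 0.05), i.e. B shrinks by the factor (1+r)·0.95 = 0.96908.
This holds for months 1–44. Entering month 45 the balance is £980.03; 5% of the post-interest balance is now below £50.00, so the flat £50.00 minimum applies from here.
From month 45 a fixed £50.00 at rate r clears £980.03 in 26 more payments. Total: 44 + 26 = 70 months.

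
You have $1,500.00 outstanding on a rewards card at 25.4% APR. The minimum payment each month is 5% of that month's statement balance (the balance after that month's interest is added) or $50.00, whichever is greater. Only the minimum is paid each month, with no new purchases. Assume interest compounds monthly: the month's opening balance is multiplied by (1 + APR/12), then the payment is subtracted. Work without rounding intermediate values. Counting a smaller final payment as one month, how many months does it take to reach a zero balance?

Monthly rate r = 25.4%/12 = 2.11667% = 0.0211667.
While 5% of the post-interest balance exceeds $50.00, each month B ← (B·(1+r))·(1 − 0.05), i.e. B shrinks by the factor (1+r)·0.95 = 0.97011.
This holds for months 1–15. Entering month 16 the balance is $951.47; 5% of the post-interest balance is now below $50.00, so the flat $50.00 minimum applies from here.
From month 16 a fixed $50.00 at rate r clears $951.47 in 25 more payments. Total: 15 + 25 = 40 months.

40 months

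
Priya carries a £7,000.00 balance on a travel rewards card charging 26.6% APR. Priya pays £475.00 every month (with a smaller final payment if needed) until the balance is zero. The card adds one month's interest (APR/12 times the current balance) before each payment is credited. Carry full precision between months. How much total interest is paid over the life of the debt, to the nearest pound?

Monthly rate r = 26.6%/12 = 2.21667% = 0.0221667.
Payoff takes n = ⌈−ln(1 − rB₀/P)/ln(1+r)⌉ = ⌈18.040⌉ = 19 payments; the last is £19.11.
Total paid = 18·£475.00 + £19.11 = £8,569.11.
Total interest = total paid − principal = £8,569.11 − £7,000.00 = £1,569.11.

£1,569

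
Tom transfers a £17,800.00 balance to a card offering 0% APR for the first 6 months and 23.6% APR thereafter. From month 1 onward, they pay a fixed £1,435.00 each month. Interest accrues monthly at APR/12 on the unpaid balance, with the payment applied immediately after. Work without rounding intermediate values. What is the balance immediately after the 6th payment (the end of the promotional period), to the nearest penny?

£9,190.00

Promo months 1–6 at r₀ = 0%/12 = 0; months 7+ at r₁ = 23.6%/12 = 0.0196667.
After month 6 (no interest yet): B = £17,800.00 − 6·£1,435.00 = £9,190.00.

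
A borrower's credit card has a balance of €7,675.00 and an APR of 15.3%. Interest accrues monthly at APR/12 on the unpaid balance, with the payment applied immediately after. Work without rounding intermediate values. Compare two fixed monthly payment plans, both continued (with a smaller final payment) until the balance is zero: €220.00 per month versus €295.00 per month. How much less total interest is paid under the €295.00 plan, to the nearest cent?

Monthly rate r = 15.3%/12 = 1.275% = 0.01275.
At €220.00/mo: n = ⌈−ln(1 − rB₀/P)/ln(1+r)⌉ = 47 payments (last €98.22); total interest = total paid − €7,675.00 = €2,543.22.
At €295.00/mo: 32 payments (last €239.90); total interest €1,709.90.
Interest saved = €2,543.22 − €1,709.90 = €833.32.

€833.32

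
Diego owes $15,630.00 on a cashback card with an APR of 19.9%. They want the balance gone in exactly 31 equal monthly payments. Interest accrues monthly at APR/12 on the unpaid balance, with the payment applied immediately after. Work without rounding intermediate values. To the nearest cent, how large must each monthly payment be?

$648.93

Monthly rate r = 19.9%/12 = 1.65833% = 0.0165833.
Level-payment amortization: P = B₀·r / (1 − (1+r)^(−n)) = 15630.00·0.0165833 / (1 − 1.01658^(−31)).
Denominator 1 − (1+r)^(−31) = 0.399424714.
P = 259.197 / 0.399424714 ≈ 648.93.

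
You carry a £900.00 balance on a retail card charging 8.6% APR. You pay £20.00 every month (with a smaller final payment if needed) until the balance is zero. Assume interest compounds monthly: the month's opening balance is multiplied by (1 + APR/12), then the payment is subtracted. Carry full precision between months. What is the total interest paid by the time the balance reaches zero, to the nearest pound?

Monthly rate r = 8.6%/12 = 0.716667% = 0.00716667.
Payoff takes n = ⌈−ln(1 − rB₀/P)/ln(1+r)⌉ = ⌈54.522⌉ = 55 payments; the last is £10.45.
Total paid = 54·£20.00 + £10.45 = £1,090.45.
Total interest = total paid − principal = £1,090.45 − £900.00 = £190.45.

£190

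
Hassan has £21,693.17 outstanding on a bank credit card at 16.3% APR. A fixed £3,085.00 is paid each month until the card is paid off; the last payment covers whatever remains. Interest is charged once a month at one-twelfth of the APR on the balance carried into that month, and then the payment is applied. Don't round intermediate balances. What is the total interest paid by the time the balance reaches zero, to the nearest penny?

£1,266.74

Monthly rate r = 16.3%/12 = 1.35833% = 0.0135833.
Payoff takes n = ⌈−ln(1 − rB₀/P)/ln(1+r)⌉ = ⌈7.441⌉ = 8 payments; the last is £1,364.91.
Total paid = 7·£3,085.00 + £1,364.91 = £22,959.91.
Total interest = total paid − principal = £22,959.91 − £21,693.17 = £1,266.74.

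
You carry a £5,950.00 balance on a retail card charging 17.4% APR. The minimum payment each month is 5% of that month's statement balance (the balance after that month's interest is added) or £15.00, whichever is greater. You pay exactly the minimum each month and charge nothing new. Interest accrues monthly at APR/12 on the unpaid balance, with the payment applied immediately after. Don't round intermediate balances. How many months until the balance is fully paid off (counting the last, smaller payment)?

105 months

Monthly rate r = 17.4%/12 = 1.45% = 0.0145.
While 5% of the post-interest balance exceeds £15.00, each month B ← (B·(1+r))·(1 − 0.05), i.e. B shrinks by the factor (1+r)·0.95 = 0.96377.
This holds for months 1–82. Entering month 83 the balance is £288.75; 5% of the post-interest balance is now below £15.00, so the flat £15.00 minimum applies from here.
From month 83 a fixed £15.00 at rate r clears £288.75 in 23 more payments. Total: 82 + 23 = 105 months.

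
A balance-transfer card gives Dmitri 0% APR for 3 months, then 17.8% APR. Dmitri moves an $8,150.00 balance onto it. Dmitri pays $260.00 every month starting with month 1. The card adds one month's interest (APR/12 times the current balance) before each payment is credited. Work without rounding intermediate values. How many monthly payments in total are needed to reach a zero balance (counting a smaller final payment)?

41 payments

Promo months 1–3 at r₀ = 0%/12 = 0; months 4+ at r₁ = 17.8%/12 = 0.0148333.
After month 3 (no interest yet): B = $8,150.00 − 3·$260.00 = $7,370.00.
Then at r₁ with $260.00/mo: n₂ = −ln(1 − r₁·B/P)/ln(1+r₁) ≈ 37.05 → 38 more payments.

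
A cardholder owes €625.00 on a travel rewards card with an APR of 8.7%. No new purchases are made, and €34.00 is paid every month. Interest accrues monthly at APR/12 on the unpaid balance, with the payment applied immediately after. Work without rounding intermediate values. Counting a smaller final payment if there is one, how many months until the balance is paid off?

20 months

Monthly rate r = 8.7%/12 = 0.725% = 0.00725.
Recurrence: B ← B·(1+r) − €34.00.
Month 1: interest €4.53; balance after payment €595.53.
Month 2: interest €4.32; balance after payment €565.85.
Closed form: n = −ln(1 − rB₀/P)/ln(1+r) = −ln(0.86673)/ln(1.00725) ≈ 19.800, so the balance reaches zero during payment 20.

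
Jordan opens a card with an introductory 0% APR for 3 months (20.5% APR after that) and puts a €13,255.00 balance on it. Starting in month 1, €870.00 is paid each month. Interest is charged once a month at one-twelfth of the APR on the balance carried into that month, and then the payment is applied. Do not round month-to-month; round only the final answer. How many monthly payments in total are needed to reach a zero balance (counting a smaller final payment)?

17 payments

Promo months 1–3 at r₀ = 0%/12 = 0; months 4+ at r₁ = 20.5%/12 = 0.0170833.
After month 3 (no interest yet): B = €13,255.00 − 3·€870.00 = €10,645.00.
Then at r₁ with €870.00/mo: n₂ = −ln(1 − r₁·B/P)/ln(1+r₁) ≈ 13.84 → 14 more payments.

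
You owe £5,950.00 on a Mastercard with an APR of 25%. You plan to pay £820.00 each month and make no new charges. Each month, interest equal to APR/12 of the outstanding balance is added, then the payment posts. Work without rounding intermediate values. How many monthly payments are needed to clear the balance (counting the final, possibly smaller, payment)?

Monthly rate r = 25%/12 = 2.08333% = 0.0208333.
Recurrence: B ← B·(1+r) − £820.00.
Month 1: interest £123.96; balance after payment £5,253.96.
Month 2: interest £109.46; balance after payment £4,543.42.
Closed form: n = −ln(1 − rB₀/P)/ln(1+r) = −ln(0.84883)/ln(1.02083) ≈ 7.949, so the balance reaches zero during payment 8.

8 payments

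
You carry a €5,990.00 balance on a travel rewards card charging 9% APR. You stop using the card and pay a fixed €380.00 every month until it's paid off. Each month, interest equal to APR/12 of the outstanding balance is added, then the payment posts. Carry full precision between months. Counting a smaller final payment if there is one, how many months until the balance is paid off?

Monthly rate r = 9%/12 = 0.75% = 0.0075.
Recurrence: B ← B·(1+r) − €380.00.
Month 1: interest €44.92; balance after payment €5,654.93.
Month 2: interest €42.41; balance after payment €5,317.34.
Closed form: n = −ln(1 − rB₀/P)/ln(1+r) = −ln(0.88178)/ln(1.0075) ≈ 16.838, so the balance reaches zero during payment 17.

17 months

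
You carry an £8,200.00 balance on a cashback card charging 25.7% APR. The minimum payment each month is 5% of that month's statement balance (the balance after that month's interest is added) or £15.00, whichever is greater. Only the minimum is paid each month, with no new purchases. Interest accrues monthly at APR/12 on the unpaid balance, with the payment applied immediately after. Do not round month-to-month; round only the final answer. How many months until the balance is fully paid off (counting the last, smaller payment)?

Monthly rate r = 25.7%/12 = 2.14167% = 0.0214167.
While 5% of the post-interest balance exceeds £15.00, each month B ← (B·(1+r))·(1 − 0.05), i.e. B shrinks by the factor (1+r)·0.95 = 0.97035.
This holds for months 1–111. Entering month 112 the balance is £290.18; 5% of the post-interest balance is now below £15.00, so the flat £15.00 minimum applies from here.
From month 112 a fixed £15.00 at rate r clears £290.18 in 26 more payments. Total: 111 + 26 = 137 months.

137 months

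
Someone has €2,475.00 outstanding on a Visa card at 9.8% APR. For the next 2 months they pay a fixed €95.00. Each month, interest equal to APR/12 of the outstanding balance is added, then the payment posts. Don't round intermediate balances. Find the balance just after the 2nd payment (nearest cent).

Monthly rate r = 9.8%/12 = 0.816667% = 0.00816667.
Each month: B ← B·(1+r) − €95.00.
Month 1: interest €20.21; balance after payment €2,400.21.
Month 2: interest €19.60; balance after payment €2,324.81.

€2,324.81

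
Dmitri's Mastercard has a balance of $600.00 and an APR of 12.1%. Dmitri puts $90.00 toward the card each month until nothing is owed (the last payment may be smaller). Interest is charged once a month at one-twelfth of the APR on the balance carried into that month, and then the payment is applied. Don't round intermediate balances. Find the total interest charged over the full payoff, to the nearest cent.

$24.27

Monthly rate r = 12.1%/12 = 1.00833% = 0.0100833.
Payoff takes n = ⌈−ln(1 − rB₀/P)/ln(1+r)⌉ = ⌈6.936⌉ = 7 payments; the last is $84.27.
Total paid = 6·$90.00 + $84.27 = $624.27.
Total interest = total paid − principal = $624.27 − $600.00 = $24.27.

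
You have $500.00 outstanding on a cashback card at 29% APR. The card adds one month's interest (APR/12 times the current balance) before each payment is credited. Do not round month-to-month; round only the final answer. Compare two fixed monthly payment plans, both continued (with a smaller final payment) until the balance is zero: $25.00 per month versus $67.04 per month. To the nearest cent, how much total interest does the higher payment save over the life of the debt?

$133.28

Monthly rate r = 29%/12 = 2.41667% = 0.0241667.
At $25.00/mo: n = ⌈−ln(1 − rB₀/P)/ln(1+r)⌉ = 28 payments (last $16.42); total interest = total paid − $500.00 = $191.42.
At $67.04/mo: 9 payments (last $21.82); total interest $58.14.
Interest saved = $191.42 − $58.14 = $133.28.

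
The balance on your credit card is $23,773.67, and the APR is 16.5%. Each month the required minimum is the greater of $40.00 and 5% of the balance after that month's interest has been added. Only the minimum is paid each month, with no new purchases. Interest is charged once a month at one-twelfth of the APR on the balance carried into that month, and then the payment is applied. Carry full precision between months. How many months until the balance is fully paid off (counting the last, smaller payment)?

Monthly rate r = 16.5%/12 = 1.375% = 0.01375.
While 5% of the post-interest balance exceeds $40.00, each month B ← (B·(1+r))·(1 − 0.05), i.e. B shrinks by the factor (1+r)·0.95 = 0.96306.
This holds for months 1–91. Entering month 92 the balance is $773.84; 5% of the post-interest balance is now below $40.00, so the flat $40.00 minimum applies from here.
From month 92 a fixed $40.00 at rate r clears $773.84 in 23 more payments. Total: 91 + 23 = 114 months.

114 months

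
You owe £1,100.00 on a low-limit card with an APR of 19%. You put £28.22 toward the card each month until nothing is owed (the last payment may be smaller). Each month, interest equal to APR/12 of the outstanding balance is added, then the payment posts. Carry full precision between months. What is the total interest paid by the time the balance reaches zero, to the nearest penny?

£624.87

Monthly rate r = 19%/12 = 1.58333% = 0.0158333.
Payoff takes n = ⌈−ln(1 − rB₀/P)/ln(1+r)⌉ = ⌈61.122⌉ = 62 payments; the last is £3.45.
Total paid = 61·£28.22 + £3.45 = £1,724.87.
Total interest = total paid − principal = £1,724.87 − £1,100.00 = £624.87.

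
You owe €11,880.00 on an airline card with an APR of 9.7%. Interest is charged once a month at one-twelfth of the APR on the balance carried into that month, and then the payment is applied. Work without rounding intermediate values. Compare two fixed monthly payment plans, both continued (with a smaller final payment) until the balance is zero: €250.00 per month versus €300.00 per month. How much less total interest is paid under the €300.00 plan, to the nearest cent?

Monthly rate r = 9.7%/12 = 0.808333% = 0.00808333.
At €250.00/mo: n = ⌈−ln(1 − rB₀/P)/ln(1+r)⌉ = 61 payments (last €51.49); total interest = total paid − €11,880.00 = €3,171.49.
At €300.00/mo: 48 payments (last €276.59); total interest €2,496.59.
Interest saved = €3,171.49 − €2,496.59 = €674.90.

€674.90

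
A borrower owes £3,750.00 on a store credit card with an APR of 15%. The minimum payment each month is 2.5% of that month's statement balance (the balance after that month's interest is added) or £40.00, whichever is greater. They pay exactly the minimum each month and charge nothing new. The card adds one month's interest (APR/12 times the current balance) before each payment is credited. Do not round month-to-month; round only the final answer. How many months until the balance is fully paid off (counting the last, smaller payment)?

122 months

Monthly rate r = 15%/12 = 1.25% = 0.0125.
While 2.5% of the post-interest balance exceeds £40.00, each month B ← (B·(1+r))·(1 − 0.025), i.e. B shrinks by the factor (1+r)·0.975 = 0.98719.
This holds for months 1–68. Entering month 69 the balance is £1,560.30; 2.5% of the post-interest balance is now below £40.00, so the flat £40.00 minimum applies from here.
From month 69 a fixed £40.00 at rate r clears £1,560.30 in 54 more payments. Total: 68 + 54 = 122 months.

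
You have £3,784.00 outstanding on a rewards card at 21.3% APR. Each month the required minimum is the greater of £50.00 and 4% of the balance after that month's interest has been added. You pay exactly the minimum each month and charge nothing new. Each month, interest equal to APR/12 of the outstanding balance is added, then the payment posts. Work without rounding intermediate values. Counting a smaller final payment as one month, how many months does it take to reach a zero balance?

81 months

Monthly rate r = 21.3%/12 = 1.775% = 0.01775.
While 4% of the post-interest balance exceeds £50.00, each month B ← (B·(1+r))·(1 − 0.04), i.e. B shrinks by the factor (1+r)·0.96 = 0.97704.
This holds for months 1–49. Entering month 50 the balance is £1,212.43; 4% of the post-interest balance is now below £50.00, so the flat £50.00 minimum applies from here.
From month 50 a fixed £50.00 at rate r clears £1,212.43 in 32 more payments. Total: 49 + 32 = 81 months.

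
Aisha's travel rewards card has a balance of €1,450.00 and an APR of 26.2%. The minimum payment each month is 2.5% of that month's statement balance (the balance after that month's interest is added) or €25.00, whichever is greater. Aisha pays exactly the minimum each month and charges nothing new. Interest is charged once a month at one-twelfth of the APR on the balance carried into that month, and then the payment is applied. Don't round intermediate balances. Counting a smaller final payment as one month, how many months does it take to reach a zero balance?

Monthly rate r = 26.2%/12 = 2.18333% = 0.0218333.
While 2.5% of the post-interest balance exceeds €25.00, each month B ← (B·(1+r))·(1 − 0.025), i.e. B shrinks by the factor (1+r)·0.975 = 0.99629.
This holds for months 1–106. Entering month 107 the balance is €977.56; 2.5% of the post-interest balance is now below €25.00, so the flat €25.00 minimum applies from here.
From month 107 a fixed €25.00 at rate r clears €977.56 in 90 more payments. Total: 106 + 90 = 196 months.

196 months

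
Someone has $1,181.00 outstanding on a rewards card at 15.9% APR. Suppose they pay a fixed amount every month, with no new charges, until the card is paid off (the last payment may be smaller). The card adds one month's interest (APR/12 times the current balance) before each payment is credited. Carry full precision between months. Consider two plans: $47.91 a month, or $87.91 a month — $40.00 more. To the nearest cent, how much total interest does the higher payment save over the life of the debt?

$130.14

Monthly rate r = 15.9%/12 = 1.325% = 0.01325.
At $47.91/mo: n = ⌈−ln(1 − rB₀/P)/ln(1+r)⌉ = 31 payments (last $2.02); total interest = total paid − $1,181.00 = $258.32.
At $87.91/mo: 15 payments (last $78.44); total interest $128.18.
Interest saved = $258.32 − $128.18 = $130.14.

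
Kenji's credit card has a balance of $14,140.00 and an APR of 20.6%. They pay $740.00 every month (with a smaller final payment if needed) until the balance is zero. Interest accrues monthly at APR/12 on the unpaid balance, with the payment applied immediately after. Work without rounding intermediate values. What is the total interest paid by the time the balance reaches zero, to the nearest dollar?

Monthly rate r = 20.6%/12 = 1.71667% = 0.0171667.
Payoff takes n = ⌈−ln(1 − rB₀/P)/ln(1+r)⌉ = ⌈23.355⌉ = 24 payments; the last is $264.38.
Total paid = 23·$740.00 + $264.38 = $17,284.38.
Total interest = total paid − principal = $17,284.38 − $14,140.00 = $3,144.38.

$3,144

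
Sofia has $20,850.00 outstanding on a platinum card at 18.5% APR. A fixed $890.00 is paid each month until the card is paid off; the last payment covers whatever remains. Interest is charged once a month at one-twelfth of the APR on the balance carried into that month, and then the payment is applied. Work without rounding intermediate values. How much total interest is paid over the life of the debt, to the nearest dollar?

$5,220

Monthly rate r = 18.5%/12 = 1.54167% = 0.0154167.
Payoff takes n = ⌈−ln(1 − rB₀/P)/ln(1+r)⌉ = ⌈29.290⌉ = 30 payments; the last is $259.59.
Total paid = 29·$890.00 + $259.59 = $26,069.59.
Total interest = total paid − principal = $26,069.59 − $20,850.00 = $5,219.59.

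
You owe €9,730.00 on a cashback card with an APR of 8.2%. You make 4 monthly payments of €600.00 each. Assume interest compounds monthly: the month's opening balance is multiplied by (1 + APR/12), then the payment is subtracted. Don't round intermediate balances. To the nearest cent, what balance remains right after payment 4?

€7,573.98

Monthly rate r = 8.2%/12 = 0.683333% = 0.00683333.
Each month: B ← B·(1+r) − €600.00.
Month 1: interest €66.49; balance after payment €9,196.49.
Month 2: interest €62.84; balance after payment €8,659.33.
Month 3: interest €59.17; balance after payment €8,118.50.
Month 4: interest €55.48; balance after payment €7,573.98.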